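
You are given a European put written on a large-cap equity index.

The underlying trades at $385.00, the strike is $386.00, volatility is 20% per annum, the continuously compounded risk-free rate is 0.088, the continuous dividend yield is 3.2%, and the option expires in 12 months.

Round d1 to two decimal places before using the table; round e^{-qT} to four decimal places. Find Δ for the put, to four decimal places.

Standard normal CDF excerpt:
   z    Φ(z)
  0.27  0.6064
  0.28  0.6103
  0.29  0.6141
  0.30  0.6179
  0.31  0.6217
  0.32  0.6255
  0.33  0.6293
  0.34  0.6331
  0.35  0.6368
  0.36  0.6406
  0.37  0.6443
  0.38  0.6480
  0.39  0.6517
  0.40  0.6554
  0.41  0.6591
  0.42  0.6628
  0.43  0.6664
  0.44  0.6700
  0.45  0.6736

-0.3445

σ√T = 0.2 × 1.0000 = 0.2000
ln(S/K) + (r − q + σ²/2)T = ln(385/386) + (0.088 − 0.032 + 0.2²/2)·1 = -0.0026 + 0.0760 = 0.0734
d₁ = 0.0734 / 0.2000 = 0.3670 → 0.37
N(d₁) = N(0.37) = 0.6443
Δ_put = e^(−qT)·(N(d₁) − 1) = 0.9685·(0.6443 − 1) = -0.3445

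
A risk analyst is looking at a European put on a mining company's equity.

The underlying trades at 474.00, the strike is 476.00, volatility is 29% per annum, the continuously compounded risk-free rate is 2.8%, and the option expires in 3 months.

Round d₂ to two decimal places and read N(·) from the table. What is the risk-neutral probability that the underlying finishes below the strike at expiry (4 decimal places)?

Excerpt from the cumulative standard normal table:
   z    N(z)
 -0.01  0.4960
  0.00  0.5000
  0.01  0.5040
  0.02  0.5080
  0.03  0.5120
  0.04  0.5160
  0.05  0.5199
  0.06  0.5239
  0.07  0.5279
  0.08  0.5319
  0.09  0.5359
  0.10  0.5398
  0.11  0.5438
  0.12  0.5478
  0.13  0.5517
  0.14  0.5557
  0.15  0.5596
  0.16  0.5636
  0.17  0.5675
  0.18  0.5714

0.5199

σ√T = 0.29 × 0.5000 = 0.1450
ln(S/K) + (r + σ²/2)T = ln(474/476) + (0.028 + 0.29²/2)·0.25 = -0.0042 + 0.0175 = 0.0133
d₁ = 0.0133 / 0.1450 = 0.0917 → 0.09
d₂ = d₁ − σ√T = 0.0917 − 0.1450 = -0.0533 → -0.05
Pr(exercise) under Q = N(−d₂) = N(0.05) = 0.5199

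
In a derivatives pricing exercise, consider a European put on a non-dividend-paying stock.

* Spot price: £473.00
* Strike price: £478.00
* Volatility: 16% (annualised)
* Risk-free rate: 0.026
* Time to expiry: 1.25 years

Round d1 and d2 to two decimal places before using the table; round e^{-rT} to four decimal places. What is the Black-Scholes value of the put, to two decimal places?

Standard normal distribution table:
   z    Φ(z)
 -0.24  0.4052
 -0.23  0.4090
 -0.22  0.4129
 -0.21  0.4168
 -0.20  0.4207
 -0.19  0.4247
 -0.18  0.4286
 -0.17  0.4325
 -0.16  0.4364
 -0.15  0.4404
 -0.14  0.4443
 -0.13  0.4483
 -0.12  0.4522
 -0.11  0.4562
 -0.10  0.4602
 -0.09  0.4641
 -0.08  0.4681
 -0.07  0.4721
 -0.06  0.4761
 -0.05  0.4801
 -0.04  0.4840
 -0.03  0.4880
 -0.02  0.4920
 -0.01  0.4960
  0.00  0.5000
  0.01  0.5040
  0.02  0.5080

£28.65

σ√T = 0.16 × 1.1180 = 0.1789
d₁ = [ln(473/478) + (0.026 + 0.16²/2)·1.25] / 0.1789 = [-0.0105 + 0.0485] / 0.1789 = 0.2123 ≈ 0.21
d₂ = d₁ − σ√T = 0.2123 − 0.1789 = 0.0335 ≈ 0.03
exp(−rT) = exp(−0.026·1.25) = 0.9680
N(−d₂) = N(-0.03) = 0.4880;  N(−d₁) = N(-0.21) = 0.4168
P = 478·0.9680·0.4880 − 473·0.4168 = 225.7996 − 197.1464 = 28.6532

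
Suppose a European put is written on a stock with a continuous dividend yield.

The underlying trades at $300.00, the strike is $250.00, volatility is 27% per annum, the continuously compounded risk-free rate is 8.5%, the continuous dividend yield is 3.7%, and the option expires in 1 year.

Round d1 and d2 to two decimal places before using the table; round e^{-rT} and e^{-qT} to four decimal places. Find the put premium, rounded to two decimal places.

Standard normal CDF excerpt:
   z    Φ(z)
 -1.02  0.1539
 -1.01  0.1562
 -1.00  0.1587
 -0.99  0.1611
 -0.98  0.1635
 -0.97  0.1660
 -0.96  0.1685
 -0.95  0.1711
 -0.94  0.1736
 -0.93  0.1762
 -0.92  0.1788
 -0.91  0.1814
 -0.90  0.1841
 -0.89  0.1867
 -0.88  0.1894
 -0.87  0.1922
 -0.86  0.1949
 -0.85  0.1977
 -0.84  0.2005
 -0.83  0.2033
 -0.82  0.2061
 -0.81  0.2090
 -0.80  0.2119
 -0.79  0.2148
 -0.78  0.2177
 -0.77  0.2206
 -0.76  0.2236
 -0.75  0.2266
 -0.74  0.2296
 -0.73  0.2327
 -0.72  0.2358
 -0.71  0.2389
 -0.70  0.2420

σ√T = 0.27 × 1.0000 = 0.2700
d₁ = [ln(300/250) + (0.085 − 0.037 + 0.27²/2)·1] / 0.2700 = [0.1823 + 0.0845] / 0.2700 = 0.9880 which rounds to 0.99
d₂ = d₁ − σ√T = 0.9880 − 0.2700 = 0.7180 which rounds to 0.72
exp(−qT) = exp(−0.037·1) = 0.9637;  exp(−rT) = exp(−0.085·1) = 0.9185
N(−d₂) = N(-0.72) = 0.2358;  N(−d₁) = N(-0.99) = 0.1611
P = 250·0.9185·0.2358 − 300·0.9637·0.1611 = 54.1456 − 46.5756 = 7.5700

$7.57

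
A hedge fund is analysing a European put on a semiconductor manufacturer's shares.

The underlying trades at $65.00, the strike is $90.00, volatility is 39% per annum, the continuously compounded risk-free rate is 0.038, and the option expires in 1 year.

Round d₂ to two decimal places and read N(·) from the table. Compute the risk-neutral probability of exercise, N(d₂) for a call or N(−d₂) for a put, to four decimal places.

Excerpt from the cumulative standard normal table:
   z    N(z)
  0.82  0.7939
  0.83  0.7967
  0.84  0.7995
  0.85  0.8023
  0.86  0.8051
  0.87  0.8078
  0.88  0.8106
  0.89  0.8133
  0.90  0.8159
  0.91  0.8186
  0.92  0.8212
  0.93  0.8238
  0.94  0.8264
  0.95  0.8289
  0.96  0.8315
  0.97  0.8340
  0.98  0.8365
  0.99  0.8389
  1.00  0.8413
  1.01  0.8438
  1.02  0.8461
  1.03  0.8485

T = 1;  σ√T = 0.3900
ln(S/K) + (r + σ²/2)T = ln(65/90) + (0.038 + 0.39²/2)·1 = -0.3254 + 0.1141 = -0.2114
d₁ = -0.2114 / 0.3900 = -0.5420 → -0.54
d₂ = d₁ − σ√T = -0.5420 − 0.3900 = -0.9320 → -0.93
Risk-neutral Pr[S_T < K] = N(−d₂) = N(0.93) = 0.8238

0.8238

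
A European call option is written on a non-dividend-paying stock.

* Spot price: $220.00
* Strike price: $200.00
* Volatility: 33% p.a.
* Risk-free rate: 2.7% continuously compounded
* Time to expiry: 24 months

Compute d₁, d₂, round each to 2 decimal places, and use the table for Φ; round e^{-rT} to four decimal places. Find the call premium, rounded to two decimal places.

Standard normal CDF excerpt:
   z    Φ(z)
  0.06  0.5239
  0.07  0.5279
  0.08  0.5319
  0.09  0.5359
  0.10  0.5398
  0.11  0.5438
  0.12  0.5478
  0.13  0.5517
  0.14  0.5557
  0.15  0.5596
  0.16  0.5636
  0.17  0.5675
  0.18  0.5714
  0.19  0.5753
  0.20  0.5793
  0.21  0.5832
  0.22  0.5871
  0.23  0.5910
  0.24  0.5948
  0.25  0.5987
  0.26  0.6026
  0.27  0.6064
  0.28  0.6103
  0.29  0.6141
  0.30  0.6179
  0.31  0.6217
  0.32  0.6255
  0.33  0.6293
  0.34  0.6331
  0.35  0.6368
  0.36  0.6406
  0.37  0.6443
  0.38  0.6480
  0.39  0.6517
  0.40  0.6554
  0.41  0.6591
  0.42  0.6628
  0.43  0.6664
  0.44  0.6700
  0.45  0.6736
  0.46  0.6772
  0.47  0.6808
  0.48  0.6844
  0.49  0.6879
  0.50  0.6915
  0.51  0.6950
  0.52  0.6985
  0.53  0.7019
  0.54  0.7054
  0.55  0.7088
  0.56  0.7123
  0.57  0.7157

σ√T = 0.33 × 1.4142 = 0.4667
d₁ = [ln(220/200) + (0.027 + 0.33²/2)·2] / 0.4667 = [0.0953 + 0.1629] / 0.4667 = 0.5533 which rounds to 0.55
d₂ = d₁ − σ√T = 0.5533 − 0.4667 = 0.0866 which rounds to 0.09
exp(−rT) = exp(−0.027·2) = 0.9474
N(d₁) = N(0.55) = 0.7088;  N(d₂) = N(0.09) = 0.5359
C = 220·0.7088 − 200·0.9474·0.5359 = 155.9360 − 101.5423 = 54.3937

$54.39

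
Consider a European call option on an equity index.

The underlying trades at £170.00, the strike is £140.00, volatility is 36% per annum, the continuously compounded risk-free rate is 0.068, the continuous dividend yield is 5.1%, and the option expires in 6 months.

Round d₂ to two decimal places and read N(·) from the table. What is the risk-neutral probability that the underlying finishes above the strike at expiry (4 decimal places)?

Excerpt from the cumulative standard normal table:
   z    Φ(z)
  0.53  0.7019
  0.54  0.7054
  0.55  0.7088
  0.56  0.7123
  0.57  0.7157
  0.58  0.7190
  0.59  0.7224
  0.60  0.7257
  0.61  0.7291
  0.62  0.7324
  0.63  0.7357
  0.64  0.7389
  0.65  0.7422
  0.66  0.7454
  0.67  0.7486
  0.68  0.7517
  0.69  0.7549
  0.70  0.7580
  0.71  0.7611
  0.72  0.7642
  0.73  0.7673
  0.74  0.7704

0.7486

σ√T = 0.36·√0.5 = 0.2546
d₁ = [ln(170/140) + (0.068 − 0.051 + 0.36²/2)·0.5] / 0.2546 = [0.1942 + 0.0409] / 0.2546 = 0.9234 → 0.92
d₂ = d₁ − σ√T = 0.9234 − 0.2546 = 0.6688 → 0.67
Pr(exercise) under Q = N(d₂) = 0.7486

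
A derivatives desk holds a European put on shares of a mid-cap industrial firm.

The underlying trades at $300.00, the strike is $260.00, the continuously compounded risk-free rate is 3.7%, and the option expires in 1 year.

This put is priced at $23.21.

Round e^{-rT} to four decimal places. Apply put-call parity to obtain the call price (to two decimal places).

exp(−rT) = exp(−0.037·1) = 0.9637
Put-call parity: C − P = S − K·e^(−rT) = 300 − 260·0.9637 = 300 − 250.5620 = 49.4380
C = P + (C − P) = 23.21 + (49.4380) = 72.6480

$72.65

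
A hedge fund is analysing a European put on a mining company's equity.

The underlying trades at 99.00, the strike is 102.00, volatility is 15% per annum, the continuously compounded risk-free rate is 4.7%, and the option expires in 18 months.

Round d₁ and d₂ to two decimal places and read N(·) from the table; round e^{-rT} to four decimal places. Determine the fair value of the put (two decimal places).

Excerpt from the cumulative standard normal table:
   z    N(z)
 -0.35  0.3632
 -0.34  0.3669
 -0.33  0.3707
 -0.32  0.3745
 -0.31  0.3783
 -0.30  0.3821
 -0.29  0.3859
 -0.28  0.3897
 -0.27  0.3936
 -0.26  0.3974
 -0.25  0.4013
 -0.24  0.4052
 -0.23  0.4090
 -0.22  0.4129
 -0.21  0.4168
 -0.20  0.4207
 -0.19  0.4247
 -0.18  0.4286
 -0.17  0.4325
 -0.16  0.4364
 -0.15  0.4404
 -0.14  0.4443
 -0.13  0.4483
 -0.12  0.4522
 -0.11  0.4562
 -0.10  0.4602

5.16

σ√T = 0.15·√1.5 = 0.1837
d₁ = [ln(99/102) + (0.047 + 0.15²/2)·1.5] / 0.1837 = [-0.0299 + 0.0874] / 0.1837 = 0.3131 ⇒ 0.31
d₂ = d₁ − σ√T = 0.3131 − 0.1837 = 0.1294 ⇒ 0.13
exp(−rT) = exp(−0.047·1.5) = 0.9319
P = 102·0.9319·N(-0.13) − 99·N(-0.31) = 102·0.9319·0.4483 − 99·0.3783 = 42.6126 − 37.4517 = 5.1609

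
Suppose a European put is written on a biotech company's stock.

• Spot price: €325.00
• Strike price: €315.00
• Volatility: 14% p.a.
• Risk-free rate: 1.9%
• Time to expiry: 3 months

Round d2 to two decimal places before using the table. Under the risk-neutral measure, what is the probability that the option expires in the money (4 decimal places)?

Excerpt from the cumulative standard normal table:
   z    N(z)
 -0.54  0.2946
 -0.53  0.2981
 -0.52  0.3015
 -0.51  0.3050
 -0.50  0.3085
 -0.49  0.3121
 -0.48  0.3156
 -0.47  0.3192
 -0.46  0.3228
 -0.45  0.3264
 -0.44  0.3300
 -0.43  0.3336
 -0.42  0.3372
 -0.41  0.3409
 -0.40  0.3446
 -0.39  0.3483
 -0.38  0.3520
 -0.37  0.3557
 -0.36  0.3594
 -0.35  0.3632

0.3156

σ√T = 0.14·√0.25 = 0.0700
d₁ = [ln(325/315) + (0.019 + ½·0.14²)·0.25] / (σ√T) = (0.0313 + 0.0072) / 0.0700 = 0.5493 ⇒ 0.55
d₂ = 0.5493 − 0.0700 = 0.4793 ⇒ 0.48
Pr(exercise) under Q = N(−d₂) = N(-0.48) = 0.3156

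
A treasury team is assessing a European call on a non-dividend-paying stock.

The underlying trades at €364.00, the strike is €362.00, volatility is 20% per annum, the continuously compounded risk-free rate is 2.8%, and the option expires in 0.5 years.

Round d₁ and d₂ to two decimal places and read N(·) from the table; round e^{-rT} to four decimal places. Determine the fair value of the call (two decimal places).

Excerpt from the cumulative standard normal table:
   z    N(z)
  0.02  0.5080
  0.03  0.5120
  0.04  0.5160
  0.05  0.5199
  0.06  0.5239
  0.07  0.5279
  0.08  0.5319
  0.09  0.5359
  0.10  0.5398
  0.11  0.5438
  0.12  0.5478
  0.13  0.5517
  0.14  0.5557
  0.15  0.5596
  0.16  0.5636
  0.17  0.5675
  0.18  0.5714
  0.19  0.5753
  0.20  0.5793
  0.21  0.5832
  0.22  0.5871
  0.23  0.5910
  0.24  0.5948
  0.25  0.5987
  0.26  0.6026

€23.84

σ√T = 0.2 × 0.7071 = 0.1414
d₁ = [ln(364/362) + (0.028 + 0.2²/2)·0.5] / 0.1414 = [0.0055 + 0.0240] / 0.1414 = 0.2087 ⇒ 0.21
d₂ = d₁ − σ√T = 0.2087 − 0.1414 = 0.0672 ⇒ 0.07
e^(−rT) = e^(−0.028·0.5) = 0.9861
C = 364·N(0.21) − 362·0.9861·N(0.07) = 364·0.5832 − 362·0.9861·0.5279 = 212.2848 − 188.4435 = 23.8413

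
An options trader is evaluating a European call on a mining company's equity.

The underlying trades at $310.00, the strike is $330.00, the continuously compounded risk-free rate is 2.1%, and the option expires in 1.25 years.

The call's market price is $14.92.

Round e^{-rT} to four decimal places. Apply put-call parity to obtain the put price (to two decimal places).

$26.37

e^(−rT) = e^(−0.021·1.25) = 0.9741
Put-call parity: C − P = S − K·e^(−rT) = 310 − 330·0.9741 = 310 − 321.4530 = -11.4530
P = C − (C − P) = 14.92 − (-11.4530) = 26.3730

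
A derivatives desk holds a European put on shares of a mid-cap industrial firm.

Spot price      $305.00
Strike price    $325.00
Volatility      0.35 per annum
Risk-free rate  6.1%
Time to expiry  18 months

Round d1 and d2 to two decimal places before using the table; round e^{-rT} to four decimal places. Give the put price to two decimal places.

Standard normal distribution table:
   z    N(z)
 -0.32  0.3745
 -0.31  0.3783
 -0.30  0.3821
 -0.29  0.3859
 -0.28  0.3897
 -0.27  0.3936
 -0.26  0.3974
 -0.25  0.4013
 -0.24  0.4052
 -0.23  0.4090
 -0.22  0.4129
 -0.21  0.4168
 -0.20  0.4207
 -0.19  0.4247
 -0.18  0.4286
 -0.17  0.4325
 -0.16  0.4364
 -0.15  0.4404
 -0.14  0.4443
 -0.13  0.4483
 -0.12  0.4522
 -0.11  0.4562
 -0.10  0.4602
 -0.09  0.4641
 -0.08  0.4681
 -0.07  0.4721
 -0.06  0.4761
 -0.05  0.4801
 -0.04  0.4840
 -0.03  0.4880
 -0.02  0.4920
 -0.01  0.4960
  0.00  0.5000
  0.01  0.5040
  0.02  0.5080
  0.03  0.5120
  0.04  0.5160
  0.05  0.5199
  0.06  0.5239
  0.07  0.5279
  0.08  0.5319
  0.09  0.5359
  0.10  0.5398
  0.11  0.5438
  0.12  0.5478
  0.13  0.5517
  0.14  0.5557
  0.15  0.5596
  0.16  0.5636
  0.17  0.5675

$47.12

T = 1.5;  σ√T = 0.4287
d₁ = [ln(305/325) + (0.061 + 0.35²/2)·1.5] / 0.4287 = [-0.0635 + 0.1834] / 0.4287 = 0.2796 which rounds to 0.28
d₂ = d₁ − σ√T = 0.2796 − 0.4287 = -0.1490 which rounds to -0.15
exp(−rT) = exp(−0.061·1.5) = 0.9126
P = 325·0.9126·N(0.15) − 305·N(-0.28) = 325·0.9126·0.5596 − 305·0.3897 = 165.9746 − 118.8585 = 47.1161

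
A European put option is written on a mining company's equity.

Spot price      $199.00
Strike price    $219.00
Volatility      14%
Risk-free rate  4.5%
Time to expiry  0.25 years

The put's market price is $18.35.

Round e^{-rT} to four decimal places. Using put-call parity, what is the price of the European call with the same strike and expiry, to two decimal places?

exp(−rT) = exp(−0.045·0.25) = 0.9888
Put-call parity: C − P = S − K·e^(−rT) = 199 − 219·0.9888 = 199 − 216.5472 = -17.5472
C = P + (C − P) = 18.35 + (-17.5472) = 0.8028

$0.80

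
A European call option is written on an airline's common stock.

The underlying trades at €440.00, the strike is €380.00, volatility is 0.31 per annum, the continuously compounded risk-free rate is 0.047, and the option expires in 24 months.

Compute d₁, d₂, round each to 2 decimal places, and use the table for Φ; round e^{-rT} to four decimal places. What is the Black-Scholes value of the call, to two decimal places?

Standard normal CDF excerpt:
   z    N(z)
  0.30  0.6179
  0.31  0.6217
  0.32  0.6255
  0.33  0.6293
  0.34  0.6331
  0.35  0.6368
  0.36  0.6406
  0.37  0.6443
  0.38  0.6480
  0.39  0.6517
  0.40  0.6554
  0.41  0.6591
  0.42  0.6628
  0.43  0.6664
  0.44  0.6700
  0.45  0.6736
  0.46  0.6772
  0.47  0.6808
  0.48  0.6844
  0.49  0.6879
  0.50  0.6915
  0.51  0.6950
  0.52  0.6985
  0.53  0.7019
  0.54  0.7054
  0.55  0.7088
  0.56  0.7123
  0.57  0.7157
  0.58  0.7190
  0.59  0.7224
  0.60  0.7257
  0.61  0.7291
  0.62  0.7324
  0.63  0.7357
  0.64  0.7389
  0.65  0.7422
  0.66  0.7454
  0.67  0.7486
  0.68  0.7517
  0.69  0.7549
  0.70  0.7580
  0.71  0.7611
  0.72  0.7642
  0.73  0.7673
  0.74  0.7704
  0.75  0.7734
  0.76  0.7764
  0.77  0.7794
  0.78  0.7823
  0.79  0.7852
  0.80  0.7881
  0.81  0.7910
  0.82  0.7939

σ√T = 0.31·√2 = 0.4384
ln(S/K) + (r + σ²/2)T = ln(440/380) + (0.047 + 0.31²/2)·2 = 0.1466 + 0.1901 = 0.3367
d₁ = 0.3367 / 0.4384 = 0.7680 ⇒ 0.77
d₂ = d₁ − σ√T = 0.7680 − 0.4384 = 0.3296 ⇒ 0.33
e^(−rT) = e^(−0.047·2) = 0.9103
N(d₁) = N(0.77) = 0.7794;  N(d₂) = N(0.33) = 0.6293
C = 440·0.7794 − 380·0.9103·0.6293 = 342.9360 − 217.6837 = 125.2523

€125.25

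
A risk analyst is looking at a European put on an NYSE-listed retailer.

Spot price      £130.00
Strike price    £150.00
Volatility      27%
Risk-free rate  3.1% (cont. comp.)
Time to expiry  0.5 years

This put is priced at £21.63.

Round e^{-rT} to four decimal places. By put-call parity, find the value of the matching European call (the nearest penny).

£3.94

exp(−rT) = exp(−0.031·0.5) = 0.9846
Put-call parity: C − P = S − K·e^(−rT) = 130 − 150·0.9846 = 130 − 147.6900 = -17.6900
C = P + (C − P) = 21.63 + (-17.6900) = 3.9400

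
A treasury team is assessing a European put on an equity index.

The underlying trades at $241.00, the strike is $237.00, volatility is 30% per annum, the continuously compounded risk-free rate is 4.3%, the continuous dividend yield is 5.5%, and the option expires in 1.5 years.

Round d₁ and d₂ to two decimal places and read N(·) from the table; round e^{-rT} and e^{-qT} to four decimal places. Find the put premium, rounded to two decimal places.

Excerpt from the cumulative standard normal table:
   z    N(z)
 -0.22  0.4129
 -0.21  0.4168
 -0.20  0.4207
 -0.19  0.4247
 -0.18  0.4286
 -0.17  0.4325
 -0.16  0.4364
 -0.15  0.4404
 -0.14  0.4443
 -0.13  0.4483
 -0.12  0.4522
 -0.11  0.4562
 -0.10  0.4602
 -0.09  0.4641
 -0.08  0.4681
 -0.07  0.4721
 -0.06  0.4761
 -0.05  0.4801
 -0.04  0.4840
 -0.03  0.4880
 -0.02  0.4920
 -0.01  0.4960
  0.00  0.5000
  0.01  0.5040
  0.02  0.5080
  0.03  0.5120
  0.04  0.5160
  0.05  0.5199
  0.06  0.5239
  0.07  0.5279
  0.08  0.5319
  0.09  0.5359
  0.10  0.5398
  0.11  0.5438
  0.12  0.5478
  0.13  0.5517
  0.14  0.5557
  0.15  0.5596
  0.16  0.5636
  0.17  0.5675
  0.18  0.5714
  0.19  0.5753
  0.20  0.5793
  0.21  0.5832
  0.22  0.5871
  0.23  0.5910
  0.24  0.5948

$32.71

σ√T = 0.3·√1.5 = 0.3674
d₁ = [ln(241/237) + (0.043 − 0.055 + 0.3²/2)·1.5] / 0.3674 = [0.0167 + 0.0495] / 0.3674 = 0.1803 ⇒ 0.18
d₂ = d₁ − σ√T = 0.1803 − 0.3674 = -0.1871 ⇒ -0.19
e^(−qT) = e^(−0.055·1.5) = 0.9208;  e^(−rT) = e^(−0.043·1.5) = 0.9375
P = 237·0.9375·N(0.19) − 241·0.9208·N(-0.18) = 237·0.9375·0.5753 − 241·0.9208·0.4286 = 127.8245 − 95.1118 = 32.7126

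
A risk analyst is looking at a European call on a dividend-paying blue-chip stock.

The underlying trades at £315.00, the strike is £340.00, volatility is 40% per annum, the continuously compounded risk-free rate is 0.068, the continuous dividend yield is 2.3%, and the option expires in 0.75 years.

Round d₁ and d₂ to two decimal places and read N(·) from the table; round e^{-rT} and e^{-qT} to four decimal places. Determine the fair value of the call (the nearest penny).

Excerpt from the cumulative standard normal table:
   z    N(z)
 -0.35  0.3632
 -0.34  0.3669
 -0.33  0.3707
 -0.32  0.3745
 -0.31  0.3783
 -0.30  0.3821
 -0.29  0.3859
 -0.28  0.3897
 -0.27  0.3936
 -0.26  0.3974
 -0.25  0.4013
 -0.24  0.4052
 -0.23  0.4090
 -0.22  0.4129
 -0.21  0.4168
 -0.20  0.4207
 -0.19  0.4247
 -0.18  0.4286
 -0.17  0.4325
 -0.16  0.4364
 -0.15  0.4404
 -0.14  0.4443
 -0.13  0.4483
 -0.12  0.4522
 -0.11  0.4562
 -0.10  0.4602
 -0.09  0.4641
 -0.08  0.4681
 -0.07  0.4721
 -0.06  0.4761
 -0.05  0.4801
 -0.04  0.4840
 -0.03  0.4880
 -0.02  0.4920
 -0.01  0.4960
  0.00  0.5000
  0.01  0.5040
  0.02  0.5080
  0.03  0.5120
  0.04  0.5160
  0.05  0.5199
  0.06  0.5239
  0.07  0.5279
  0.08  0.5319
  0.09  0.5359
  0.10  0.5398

£37.51

T = 0.75;  σ√T = 0.3464
d₁ = [ln(315/340) + (0.068 − 0.023 + 0.4²/2)·0.75] / 0.3464 = [-0.0764 + 0.0938] / 0.3464 = 0.0502 which rounds to 0.05
d₂ = d₁ − σ√T = 0.0502 − 0.3464 = -0.2962 which rounds to -0.30
e^(−qT) = e^(−0.023·0.75) = 0.9829;  e^(−rT) = e^(−0.068·0.75) = 0.9503
C = 315·0.9829·N(0.05) − 340·0.9503·N(-0.30) = 315·0.9829·0.5199 − 340·0.9503·0.3821 = 160.9681 − 123.4573 = 37.5108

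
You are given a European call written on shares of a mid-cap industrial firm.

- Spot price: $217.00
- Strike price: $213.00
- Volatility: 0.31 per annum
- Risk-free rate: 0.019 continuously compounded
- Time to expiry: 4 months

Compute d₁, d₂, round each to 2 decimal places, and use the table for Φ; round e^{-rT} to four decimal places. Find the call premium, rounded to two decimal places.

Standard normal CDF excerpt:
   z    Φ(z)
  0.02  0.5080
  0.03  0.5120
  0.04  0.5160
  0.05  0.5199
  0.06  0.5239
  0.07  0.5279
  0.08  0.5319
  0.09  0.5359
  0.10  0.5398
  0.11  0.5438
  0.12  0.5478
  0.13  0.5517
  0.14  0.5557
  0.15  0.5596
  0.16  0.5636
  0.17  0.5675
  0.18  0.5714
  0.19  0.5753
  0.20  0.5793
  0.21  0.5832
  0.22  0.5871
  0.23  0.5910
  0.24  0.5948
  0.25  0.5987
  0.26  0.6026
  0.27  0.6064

$18.21

σ√T = 0.31·√0.3333 = 0.1790
d₁ = [ln(217/213) + (0.019 + 0.31²/2)·0.3333] / 0.1790 = [0.0186 + 0.0223] / 0.1790 = 0.2288 ⇒ 0.23
d₂ = d₁ − σ√T = 0.2288 − 0.1790 = 0.0498 ⇒ 0.05
exp(−rT) = exp(−0.019·0.3333) = 0.9937
N(d₁) = N(0.23) = 0.5910;  N(d₂) = N(0.05) = 0.5199
C = 217·0.5910 − 213·0.9937·0.5199 = 128.2470 − 110.0410 = 18.2060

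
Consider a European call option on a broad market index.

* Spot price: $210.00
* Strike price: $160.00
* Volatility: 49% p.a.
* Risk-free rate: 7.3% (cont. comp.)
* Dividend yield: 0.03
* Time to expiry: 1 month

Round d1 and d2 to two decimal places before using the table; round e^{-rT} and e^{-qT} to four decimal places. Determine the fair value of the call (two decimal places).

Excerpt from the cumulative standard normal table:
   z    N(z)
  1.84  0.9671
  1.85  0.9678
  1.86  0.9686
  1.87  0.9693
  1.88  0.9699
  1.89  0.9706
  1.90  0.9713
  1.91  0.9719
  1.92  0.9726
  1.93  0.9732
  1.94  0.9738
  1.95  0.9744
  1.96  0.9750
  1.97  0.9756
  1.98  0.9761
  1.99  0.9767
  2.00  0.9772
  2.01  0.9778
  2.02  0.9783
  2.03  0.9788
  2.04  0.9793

$50.69

σ√T = 0.49·√0.08333 = 0.1415
ln(S/K) + (r − q + σ²/2)T = ln(210/160) + (0.073 − 0.03 + 0.49²/2)·0.08333 = 0.2719 + 0.0136 = 0.2855
d₁ = 0.2855 / 0.1415 = 2.0185 ≈ 2.02
d₂ = d₁ − σ√T = 2.0185 − 0.1415 = 1.8771 ≈ 1.88
exp(−qT) = exp(−0.03·0.08333) = 0.9975;  exp(−rT) = exp(−0.073·0.08333) = 0.9939
N(d₁) = N(2.02) = 0.9783;  N(d₂) = N(1.88) = 0.9699
C = 210·0.9975·0.9783 − 160·0.9939·0.9699 = 204.9294 − 154.2374 = 50.6920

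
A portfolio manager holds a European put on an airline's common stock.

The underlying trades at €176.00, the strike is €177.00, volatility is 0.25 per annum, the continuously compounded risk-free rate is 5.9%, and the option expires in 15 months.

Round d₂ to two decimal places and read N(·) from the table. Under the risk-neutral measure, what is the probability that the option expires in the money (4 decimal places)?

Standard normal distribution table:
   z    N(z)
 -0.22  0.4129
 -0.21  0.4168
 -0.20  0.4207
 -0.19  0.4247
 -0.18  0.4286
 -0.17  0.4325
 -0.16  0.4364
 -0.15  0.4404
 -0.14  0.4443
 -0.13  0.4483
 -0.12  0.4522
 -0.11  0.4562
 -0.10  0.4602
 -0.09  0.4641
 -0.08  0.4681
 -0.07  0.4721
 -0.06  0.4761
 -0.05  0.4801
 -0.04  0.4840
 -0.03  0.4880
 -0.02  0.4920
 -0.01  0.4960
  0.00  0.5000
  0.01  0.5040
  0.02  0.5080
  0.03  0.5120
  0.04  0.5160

σ√T = 0.25 × 1.1180 = 0.2795
ln(S/K) + (r + σ²/2)T = ln(176/177) + (0.059 + 0.25²/2)·1.25 = -0.0057 + 0.1128 = 0.1071
d₁ = 0.1071 / 0.2795 = 0.3833 which rounds to 0.38
d₂ = d₁ − σ√T = 0.3833 − 0.2795 = 0.1038 which rounds to 0.10
Risk-neutral Pr[S_T < K] = N(−d₂) = N(-0.10) = 0.4602

0.4602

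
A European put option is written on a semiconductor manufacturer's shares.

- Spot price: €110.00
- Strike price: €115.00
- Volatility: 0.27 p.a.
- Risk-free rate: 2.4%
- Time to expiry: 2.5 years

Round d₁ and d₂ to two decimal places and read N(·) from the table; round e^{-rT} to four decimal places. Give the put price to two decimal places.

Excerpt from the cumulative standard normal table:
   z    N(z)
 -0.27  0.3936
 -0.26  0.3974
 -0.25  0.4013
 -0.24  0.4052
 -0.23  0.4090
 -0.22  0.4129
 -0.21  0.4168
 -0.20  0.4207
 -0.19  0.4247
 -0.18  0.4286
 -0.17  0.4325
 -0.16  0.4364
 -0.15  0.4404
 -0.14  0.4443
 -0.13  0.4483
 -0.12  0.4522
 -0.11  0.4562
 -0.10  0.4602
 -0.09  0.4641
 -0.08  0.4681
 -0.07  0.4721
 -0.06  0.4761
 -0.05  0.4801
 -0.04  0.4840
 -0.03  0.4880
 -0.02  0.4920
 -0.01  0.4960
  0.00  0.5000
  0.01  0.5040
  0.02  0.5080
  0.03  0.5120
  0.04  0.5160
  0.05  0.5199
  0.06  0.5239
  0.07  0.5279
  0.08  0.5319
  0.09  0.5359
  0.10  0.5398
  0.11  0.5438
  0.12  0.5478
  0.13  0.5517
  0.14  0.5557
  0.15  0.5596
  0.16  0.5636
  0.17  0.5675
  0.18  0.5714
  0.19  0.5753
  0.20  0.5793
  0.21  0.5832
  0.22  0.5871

€17.74

σ√T = 0.27 × 1.5811 = 0.4269
d₁ = [ln(110/115) + (0.024 + ½·0.27²)·2.5] / (σ√T) = (-0.0445 + 0.1511) / 0.4269 = 0.2499 ⇒ 0.25
d₂ = 0.2499 − 0.4269 = -0.1770 ⇒ -0.18
exp(−rT) = exp(−0.024·2.5) = 0.9418
N(−d₂) = N(0.18) = 0.5714;  N(−d₁) = N(-0.25) = 0.4013
P = 115·0.9418·0.5714 − 110·0.4013 = 61.8866 − 44.1430 = 17.7436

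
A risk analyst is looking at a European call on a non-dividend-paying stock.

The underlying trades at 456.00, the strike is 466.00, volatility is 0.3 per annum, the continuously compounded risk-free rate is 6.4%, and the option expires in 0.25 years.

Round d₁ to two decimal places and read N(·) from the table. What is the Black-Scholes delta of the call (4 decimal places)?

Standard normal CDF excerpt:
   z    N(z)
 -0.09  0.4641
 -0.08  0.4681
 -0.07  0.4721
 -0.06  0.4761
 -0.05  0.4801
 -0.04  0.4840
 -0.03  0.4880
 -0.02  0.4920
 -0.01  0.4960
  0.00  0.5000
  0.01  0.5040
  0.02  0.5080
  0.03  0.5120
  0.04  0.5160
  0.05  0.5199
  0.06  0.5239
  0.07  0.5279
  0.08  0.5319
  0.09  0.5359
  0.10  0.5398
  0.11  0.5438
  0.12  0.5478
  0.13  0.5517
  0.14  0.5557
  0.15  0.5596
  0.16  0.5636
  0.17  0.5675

0.5160

T = 0.25;  σ√T = 0.1500
d₁ = [ln(456/466) + (0.064 + 0.3²/2)·0.25] / 0.1500 = [-0.0217 + 0.0272] / 0.1500 = 0.0370 ⇒ 0.04
N(d₁) = N(0.04) = 0.5160
Δ_call = N(d₁) = 0.5160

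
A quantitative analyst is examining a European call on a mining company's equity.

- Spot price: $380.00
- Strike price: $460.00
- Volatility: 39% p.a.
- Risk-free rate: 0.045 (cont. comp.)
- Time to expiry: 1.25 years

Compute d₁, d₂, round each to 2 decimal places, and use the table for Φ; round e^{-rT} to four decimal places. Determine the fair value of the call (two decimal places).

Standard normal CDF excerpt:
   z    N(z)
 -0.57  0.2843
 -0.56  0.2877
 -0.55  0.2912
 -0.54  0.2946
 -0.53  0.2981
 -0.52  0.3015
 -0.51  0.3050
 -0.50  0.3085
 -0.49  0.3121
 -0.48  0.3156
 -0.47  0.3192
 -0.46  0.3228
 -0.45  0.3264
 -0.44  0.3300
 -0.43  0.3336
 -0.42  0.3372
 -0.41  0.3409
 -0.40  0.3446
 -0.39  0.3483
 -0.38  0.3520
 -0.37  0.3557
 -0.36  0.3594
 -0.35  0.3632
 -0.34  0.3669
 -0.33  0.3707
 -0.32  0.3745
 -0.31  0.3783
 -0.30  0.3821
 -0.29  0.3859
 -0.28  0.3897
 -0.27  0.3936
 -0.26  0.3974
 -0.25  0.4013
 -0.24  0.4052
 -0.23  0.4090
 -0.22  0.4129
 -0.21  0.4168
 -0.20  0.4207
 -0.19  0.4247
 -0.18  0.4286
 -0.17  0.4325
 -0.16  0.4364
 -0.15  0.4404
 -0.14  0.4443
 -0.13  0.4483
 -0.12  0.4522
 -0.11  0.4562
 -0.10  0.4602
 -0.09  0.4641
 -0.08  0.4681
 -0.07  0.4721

σ√T = 0.39 × 1.1180 = 0.4360
d₁ = [ln(380/460) + (0.045 + ½·0.39²)·1.25] / (σ√T) = (-0.1911 + 0.1513) / 0.4360 = -0.0911 ≈ -0.09
d₂ = -0.0911 − 0.4360 = -0.5272 ≈ -0.53
e^(−rT) = e^(−0.045·1.25) = 0.9453
N(d₁) = N(-0.09) = 0.4641;  N(d₂) = N(-0.53) = 0.2981
C = 380·0.4641 − 460·0.9453·0.2981 = 176.3580 − 129.6252 = 46.7328

$46.73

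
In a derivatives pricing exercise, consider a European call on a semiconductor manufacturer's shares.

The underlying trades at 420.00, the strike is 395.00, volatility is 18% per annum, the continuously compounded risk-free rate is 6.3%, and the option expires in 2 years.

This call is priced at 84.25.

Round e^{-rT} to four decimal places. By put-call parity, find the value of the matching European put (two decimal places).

12.48

e^(−rT) = e^(−0.063·2) = 0.8816
Put-call parity: C − P = S − K·e^(−rT) = 420 − 395·0.8816 = 420 − 348.2320 = 71.7680
P = C − (C − P) = 84.25 − (71.7680) = 12.4820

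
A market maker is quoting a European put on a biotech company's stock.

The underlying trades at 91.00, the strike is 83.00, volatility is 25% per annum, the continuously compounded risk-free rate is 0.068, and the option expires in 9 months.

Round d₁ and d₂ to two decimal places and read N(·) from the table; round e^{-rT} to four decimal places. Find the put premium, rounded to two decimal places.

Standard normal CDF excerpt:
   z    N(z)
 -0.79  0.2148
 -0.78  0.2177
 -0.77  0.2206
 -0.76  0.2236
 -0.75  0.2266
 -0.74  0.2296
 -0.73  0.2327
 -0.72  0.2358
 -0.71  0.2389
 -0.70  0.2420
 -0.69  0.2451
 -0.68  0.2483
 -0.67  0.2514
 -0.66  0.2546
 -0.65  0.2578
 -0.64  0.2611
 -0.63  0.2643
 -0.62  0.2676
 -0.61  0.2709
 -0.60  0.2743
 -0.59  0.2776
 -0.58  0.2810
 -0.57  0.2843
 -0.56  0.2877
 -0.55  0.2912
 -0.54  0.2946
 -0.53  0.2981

T = 0.75;  σ√T = 0.2165
d₁ = [ln(91/83) + (0.068 + 0.25²/2)·0.75] / 0.2165 = [0.0920 + 0.0744] / 0.2165 = 0.7688 ⇒ 0.77
d₂ = d₁ − σ√T = 0.7688 − 0.2165 = 0.5523 ⇒ 0.55
e^(−rT) = e^(−0.068·0.75) = 0.9503
N(−d₂) = N(-0.55) = 0.2912;  N(−d₁) = N(-0.77) = 0.2206
P = 83·0.9503·0.2912 − 91·0.2206 = 22.9684 − 20.0746 = 2.8938

2.89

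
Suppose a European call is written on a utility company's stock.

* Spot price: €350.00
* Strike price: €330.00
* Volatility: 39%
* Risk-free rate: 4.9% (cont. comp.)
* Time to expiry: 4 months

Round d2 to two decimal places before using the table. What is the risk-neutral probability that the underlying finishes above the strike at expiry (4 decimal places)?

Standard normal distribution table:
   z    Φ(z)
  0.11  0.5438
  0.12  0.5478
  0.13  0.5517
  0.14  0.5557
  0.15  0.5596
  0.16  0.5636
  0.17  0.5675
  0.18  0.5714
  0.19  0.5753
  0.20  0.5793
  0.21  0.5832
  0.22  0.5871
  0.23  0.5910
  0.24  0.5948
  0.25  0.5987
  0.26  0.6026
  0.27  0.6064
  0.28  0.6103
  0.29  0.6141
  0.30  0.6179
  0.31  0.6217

0.5871

σ√T = 0.39 × 0.5774 = 0.2252
ln(S/K) + (r + σ²/2)T = ln(350/330) + (0.049 + 0.39²/2)·0.3333 = 0.0588 + 0.0417 = 0.1005
d₁ = 0.1005 / 0.2252 = 0.4464 ⇒ 0.45
d₂ = d₁ − σ√T = 0.4464 − 0.2252 = 0.2213 ⇒ 0.22
Pr(exercise) under Q = N(d₂) = 0.5871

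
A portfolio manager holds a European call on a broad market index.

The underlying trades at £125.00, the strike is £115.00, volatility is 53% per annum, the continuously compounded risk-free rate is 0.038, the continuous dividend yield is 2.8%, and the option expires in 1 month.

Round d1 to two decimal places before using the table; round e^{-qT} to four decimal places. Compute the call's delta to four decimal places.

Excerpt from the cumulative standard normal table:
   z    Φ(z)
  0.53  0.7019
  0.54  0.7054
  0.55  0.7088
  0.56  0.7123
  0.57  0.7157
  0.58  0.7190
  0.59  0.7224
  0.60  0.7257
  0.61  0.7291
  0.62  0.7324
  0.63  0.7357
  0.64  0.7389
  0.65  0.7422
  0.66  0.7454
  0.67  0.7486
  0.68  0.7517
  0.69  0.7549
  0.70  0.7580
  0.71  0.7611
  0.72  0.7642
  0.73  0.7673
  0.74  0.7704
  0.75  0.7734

0.7340

σ√T = 0.53·√0.08333 = 0.1530
d₁ = [ln(125/115) + (0.038 − 0.028 + ½·0.53²)·0.08333] / (σ√T) = (0.0834 + 0.0125) / 0.1530 = 0.6269 ≈ 0.63
N(d₁) = N(0.63) = 0.7357
Δ_call = e^(−qT)·N(d₁) = 0.9977·0.7357 = 0.7340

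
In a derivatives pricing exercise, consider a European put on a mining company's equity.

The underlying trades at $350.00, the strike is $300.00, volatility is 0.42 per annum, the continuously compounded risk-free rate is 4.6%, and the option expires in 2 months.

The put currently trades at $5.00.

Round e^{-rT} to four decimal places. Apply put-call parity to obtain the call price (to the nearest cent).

$57.28

exp(−rT) = exp(−0.046·0.1667) = 0.9924
Put-call parity: C − P = S − K·e^(−rT) = 350 − 300·0.9924 = 350 − 297.7200 = 52.2800
C = P + (C − P) = 5.00 + (52.2800) = 57.2800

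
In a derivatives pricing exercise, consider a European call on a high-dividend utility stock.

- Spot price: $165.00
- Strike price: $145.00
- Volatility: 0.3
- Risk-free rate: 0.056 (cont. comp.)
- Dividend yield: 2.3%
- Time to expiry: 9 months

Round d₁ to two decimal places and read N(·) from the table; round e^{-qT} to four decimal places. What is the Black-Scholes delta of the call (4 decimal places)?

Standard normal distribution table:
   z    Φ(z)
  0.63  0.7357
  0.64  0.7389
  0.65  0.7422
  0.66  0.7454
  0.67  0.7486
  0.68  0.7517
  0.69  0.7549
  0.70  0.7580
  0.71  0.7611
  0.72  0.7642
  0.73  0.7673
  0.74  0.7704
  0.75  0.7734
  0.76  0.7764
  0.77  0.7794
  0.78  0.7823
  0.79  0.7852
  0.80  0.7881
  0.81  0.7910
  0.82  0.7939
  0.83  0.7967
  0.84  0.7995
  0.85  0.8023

0.7511

T = 0.75;  σ√T = 0.2598
d₁ = [ln(165/145) + (0.056 − 0.023 + 0.3²/2)·0.75] / 0.2598 = [0.1292 + 0.0585] / 0.2598 = 0.7225 → 0.72
N(d₁) = N(0.72) = 0.7642
Δ_call = exp(−qT)·N(d₁) = 0.9829·0.7642 = 0.7511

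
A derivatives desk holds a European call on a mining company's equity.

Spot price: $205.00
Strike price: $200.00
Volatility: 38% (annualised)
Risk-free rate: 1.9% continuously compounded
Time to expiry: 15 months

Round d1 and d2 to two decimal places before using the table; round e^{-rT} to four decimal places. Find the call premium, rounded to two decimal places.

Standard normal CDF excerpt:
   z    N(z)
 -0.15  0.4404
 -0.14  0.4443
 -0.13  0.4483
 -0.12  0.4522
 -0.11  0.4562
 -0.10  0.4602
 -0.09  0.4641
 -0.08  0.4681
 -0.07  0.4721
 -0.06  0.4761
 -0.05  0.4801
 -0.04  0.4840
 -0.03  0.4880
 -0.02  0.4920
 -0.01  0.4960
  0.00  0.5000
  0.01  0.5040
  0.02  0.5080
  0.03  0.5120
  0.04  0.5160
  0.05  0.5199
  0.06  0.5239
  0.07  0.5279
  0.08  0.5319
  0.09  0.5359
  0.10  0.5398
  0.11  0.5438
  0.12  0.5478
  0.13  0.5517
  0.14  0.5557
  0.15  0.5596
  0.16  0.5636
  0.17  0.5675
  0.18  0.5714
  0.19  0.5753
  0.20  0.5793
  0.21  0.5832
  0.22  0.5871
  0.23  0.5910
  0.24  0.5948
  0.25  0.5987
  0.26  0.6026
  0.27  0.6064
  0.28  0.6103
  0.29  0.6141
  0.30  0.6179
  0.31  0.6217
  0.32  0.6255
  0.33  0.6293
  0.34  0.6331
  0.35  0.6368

$39.13

σ√T = 0.38·√1.25 = 0.4249
d₁ = [ln(205/200) + (0.019 + 0.38²/2)·1.25] / 0.4249 = [0.0247 + 0.1140] / 0.4249 = 0.3264 → 0.33
d₂ = d₁ − σ√T = 0.3264 − 0.4249 = -0.0984 → -0.10
exp(−rT) = exp(−0.019·1.25) = 0.9765
C = 205·N(0.33) − 200·0.9765·N(-0.10) = 205·0.6293 − 200·0.9765·0.4602 = 129.0065 − 89.8771 = 39.1294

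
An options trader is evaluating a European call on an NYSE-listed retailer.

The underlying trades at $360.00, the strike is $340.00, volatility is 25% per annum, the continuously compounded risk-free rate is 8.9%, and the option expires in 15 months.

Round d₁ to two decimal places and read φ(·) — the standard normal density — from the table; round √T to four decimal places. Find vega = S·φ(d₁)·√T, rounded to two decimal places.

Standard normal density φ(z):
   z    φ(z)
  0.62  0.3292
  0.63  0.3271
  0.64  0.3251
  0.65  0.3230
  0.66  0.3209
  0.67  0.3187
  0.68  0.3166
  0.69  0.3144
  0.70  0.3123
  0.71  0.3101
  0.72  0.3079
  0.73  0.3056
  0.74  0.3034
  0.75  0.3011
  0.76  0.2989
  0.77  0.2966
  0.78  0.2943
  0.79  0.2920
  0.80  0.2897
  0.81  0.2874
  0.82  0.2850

122.11

σ√T = 0.25·√1.25 = 0.2795
ln(S/K) + (r + σ²/2)T = ln(360/340) + (0.089 + 0.25²/2)·1.25 = 0.0572 + 0.1503 = 0.2075
d₁ = 0.2075 / 0.2795 = 0.7423 → 0.74
√T = √1.25 = 1.1180
φ(d₁) = φ(0.74) = 0.3034
vega = S·φ(d₁)·√T = 360·0.3034·1.1180 = 122.1124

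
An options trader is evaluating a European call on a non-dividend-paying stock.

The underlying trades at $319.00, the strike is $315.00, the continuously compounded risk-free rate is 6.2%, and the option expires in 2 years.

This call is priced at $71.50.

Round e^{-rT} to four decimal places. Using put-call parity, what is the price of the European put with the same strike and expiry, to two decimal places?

exp(−rT) = exp(−0.062·2) = 0.8834
Put-call parity: C − P = S − K·e^(−rT) = 319 − 315·0.8834 = 319 − 278.2710 = 40.7290
P = C − (C − P) = 71.50 − (40.7290) = 30.7710

$30.77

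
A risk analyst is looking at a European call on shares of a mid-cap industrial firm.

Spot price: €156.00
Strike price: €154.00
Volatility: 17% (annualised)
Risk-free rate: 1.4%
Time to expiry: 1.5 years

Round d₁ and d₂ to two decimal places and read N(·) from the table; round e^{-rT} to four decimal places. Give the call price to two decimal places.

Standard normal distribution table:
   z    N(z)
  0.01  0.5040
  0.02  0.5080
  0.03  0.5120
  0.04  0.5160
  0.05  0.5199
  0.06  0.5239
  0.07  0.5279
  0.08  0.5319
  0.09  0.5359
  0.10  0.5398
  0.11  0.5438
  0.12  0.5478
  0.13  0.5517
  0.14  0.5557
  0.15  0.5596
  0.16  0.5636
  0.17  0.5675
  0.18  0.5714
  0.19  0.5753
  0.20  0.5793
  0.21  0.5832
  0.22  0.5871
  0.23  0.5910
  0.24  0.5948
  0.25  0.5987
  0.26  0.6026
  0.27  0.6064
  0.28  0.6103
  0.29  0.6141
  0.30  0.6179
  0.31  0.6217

σ√T = 0.17 × 1.2247 = 0.2082
ln(S/K) + (r + σ²/2)T = ln(156/154) + (0.014 + 0.17²/2)·1.5 = 0.0129 + 0.0427 = 0.0556
d₁ = 0.0556 / 0.2082 = 0.2669 → 0.27
d₂ = d₁ − σ√T = 0.2669 − 0.2082 = 0.0587 → 0.06
exp(−rT) = exp(−0.014·1.5) = 0.9792
N(d₁) = N(0.27) = 0.6064;  N(d₂) = N(0.06) = 0.5239
C = 156·0.6064 − 154·0.9792·0.5239 = 94.5984 − 79.0024 = 15.5960

€15.60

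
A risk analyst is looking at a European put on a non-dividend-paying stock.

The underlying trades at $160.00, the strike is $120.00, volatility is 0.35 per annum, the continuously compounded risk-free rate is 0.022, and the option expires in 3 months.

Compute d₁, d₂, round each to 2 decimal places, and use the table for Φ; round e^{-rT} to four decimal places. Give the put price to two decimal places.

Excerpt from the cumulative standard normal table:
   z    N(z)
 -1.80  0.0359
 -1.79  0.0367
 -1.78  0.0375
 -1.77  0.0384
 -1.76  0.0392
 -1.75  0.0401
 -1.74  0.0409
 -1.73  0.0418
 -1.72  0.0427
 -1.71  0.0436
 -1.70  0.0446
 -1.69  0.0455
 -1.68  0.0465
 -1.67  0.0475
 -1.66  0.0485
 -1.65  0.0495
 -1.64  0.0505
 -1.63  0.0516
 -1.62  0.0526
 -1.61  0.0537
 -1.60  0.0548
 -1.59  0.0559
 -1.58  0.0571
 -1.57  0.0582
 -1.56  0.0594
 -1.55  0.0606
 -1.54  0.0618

$0.40

σ√T = 0.35·√0.25 = 0.1750
ln(S/K) + (r + σ²/2)T = ln(160/120) + (0.022 + 0.35²/2)·0.25 = 0.2877 + 0.0208 = 0.3085
d₁ = 0.3085 / 0.1750 = 1.7628 ⇒ 1.76
d₂ = d₁ − σ√T = 1.7628 − 0.1750 = 1.5878 ⇒ 1.59
exp(−rT) = exp(−0.022·0.25) = 0.9945
N(−d₂) = N(-1.59) = 0.0559;  N(−d₁) = N(-1.76) = 0.0392
P = 120·0.9945·0.0559 − 160·0.0392 = 6.6711 − 6.2720 = 0.3991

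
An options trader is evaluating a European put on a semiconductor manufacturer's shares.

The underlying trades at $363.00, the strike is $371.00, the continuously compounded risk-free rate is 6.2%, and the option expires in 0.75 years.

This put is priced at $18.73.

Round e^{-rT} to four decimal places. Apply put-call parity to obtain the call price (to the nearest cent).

$27.57

e^(−rT) = e^(−0.062·0.75) = 0.9546
Put-call parity: C − P = S − K·e^(−rT) = 363 − 371·0.9546 = 363 − 354.1566 = 8.8434
C = P + (C − P) = 18.73 + (8.8434) = 27.5734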